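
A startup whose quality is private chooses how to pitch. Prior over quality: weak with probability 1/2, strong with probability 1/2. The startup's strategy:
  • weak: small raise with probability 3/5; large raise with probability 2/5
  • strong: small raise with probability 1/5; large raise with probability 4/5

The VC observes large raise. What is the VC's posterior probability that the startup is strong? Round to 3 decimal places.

0.667

P(large raise) = (1/2)·(2/5) + (1/2)·(4/5) = 3/5
P(strong | large raise) = ((1/2)·(4/5)) / (3/5) = (2/5) / (3/5) = 2/3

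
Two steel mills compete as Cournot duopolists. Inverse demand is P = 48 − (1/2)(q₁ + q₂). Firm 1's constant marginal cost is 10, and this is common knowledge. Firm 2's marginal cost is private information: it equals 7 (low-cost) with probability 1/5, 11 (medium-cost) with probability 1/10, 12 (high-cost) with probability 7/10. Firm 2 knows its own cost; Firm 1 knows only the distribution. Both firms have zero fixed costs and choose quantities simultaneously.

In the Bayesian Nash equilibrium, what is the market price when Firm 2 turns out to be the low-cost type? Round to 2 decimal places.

21.02

Firm 2 with cost c maximizes (48 − (1/2)(q₁+q₂) − c)·q₂, giving q₂(c) = (48 − c − (1/2)q₁).
E[c₂] = 1/5·7 + 1/10·11 + 7/10·12 = 10.9
Firm 1's FOC against E[q₂] yields q₁ = (48 − 2·10 + E[c₂])/(3/2) = (48 − 20 + 10.9)/(3/2) = 25.9333.
q₂(low-cost) = 28.0333, so P = 48 − (1/2)·(25.9333 + 28.0333) = 21.0167.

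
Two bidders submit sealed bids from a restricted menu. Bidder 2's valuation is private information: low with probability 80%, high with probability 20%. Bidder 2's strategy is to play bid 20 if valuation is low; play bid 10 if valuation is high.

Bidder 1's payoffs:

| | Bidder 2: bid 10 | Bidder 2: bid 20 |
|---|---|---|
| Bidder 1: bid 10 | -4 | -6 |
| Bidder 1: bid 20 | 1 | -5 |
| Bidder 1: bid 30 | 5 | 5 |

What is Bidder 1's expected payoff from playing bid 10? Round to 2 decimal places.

-5.60

Take the expectation over Bidder 2's valuation, weighting each type's action by its prior probability.
E[bid 10] = 0.8·(-6) + 0.2·(-4) = (-4.8) + (-0.8) = -5.6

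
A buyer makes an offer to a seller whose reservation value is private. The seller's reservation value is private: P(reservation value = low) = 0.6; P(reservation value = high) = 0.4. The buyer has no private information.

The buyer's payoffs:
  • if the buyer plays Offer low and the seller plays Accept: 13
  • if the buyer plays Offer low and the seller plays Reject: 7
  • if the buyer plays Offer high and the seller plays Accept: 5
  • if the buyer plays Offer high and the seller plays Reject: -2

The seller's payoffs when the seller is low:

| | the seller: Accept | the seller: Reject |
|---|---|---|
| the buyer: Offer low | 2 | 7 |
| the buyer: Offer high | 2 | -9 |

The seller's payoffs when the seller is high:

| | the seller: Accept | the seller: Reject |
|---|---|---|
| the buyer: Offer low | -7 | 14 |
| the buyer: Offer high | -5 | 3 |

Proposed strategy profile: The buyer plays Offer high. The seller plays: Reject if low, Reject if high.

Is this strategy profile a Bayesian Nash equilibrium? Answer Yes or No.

No

The buyer plays Offer high: E[Offer high] = 0.6·(-2) + 0.4·(-2) = -2; E[Offer low] = 7. Not best-responding. ✗
The seller (reservation value low), facing Offer high: Accept gives 2, Reject gives -9. Proposed Reject is not best — profitable deviation exists. ✗
The seller (reservation value high), facing Offer high: Accept gives -5, Reject gives 3. Proposed Reject is best. ✓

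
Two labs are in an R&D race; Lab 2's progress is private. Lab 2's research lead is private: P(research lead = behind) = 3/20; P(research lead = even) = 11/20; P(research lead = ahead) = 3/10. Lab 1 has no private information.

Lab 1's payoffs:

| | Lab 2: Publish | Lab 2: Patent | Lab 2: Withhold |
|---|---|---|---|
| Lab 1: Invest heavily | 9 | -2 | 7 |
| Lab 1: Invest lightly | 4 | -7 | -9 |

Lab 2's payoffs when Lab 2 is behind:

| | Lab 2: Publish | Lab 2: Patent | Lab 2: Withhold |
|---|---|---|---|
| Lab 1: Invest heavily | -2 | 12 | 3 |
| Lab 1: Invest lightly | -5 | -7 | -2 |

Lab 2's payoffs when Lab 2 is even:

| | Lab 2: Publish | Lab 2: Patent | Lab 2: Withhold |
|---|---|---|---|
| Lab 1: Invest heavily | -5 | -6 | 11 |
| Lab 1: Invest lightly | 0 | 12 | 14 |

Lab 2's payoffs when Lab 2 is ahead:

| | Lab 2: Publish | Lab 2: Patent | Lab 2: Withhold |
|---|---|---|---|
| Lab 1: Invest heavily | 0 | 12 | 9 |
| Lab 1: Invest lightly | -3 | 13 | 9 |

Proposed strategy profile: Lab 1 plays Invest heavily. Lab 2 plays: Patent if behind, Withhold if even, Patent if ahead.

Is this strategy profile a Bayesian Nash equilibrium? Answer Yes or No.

A profile is a BNE iff every type of every player is best-responding given beliefs about the other side.
Lab 1 plays Invest heavily: E[Invest heavily] = 3/20·(-2) + 11/20·(7) + 3/10·(-2) = 59/20; E[Invest lightly] = -81/10. Best-responding. ✓
Lab 2 (research lead behind), facing Invest heavily: Publish gives -2, Patent gives 12, Withhold gives 3. Proposed Patent is best. ✓
Lab 2 (research lead even), facing Invest heavily: Publish gives -5, Patent gives -6, Withhold gives 11. Proposed Withhold is best. ✓
Lab 2 (research lead ahead), facing Invest heavily: Publish gives 0, Patent gives 12, Withhold gives 9. Proposed Patent is best. ✓

Yes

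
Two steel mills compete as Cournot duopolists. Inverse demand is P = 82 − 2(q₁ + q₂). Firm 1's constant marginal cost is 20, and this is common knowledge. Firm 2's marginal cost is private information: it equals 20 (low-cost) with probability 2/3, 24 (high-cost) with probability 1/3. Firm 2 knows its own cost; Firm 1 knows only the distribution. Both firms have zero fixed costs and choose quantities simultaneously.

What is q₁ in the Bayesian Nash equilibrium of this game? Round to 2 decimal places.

10.56

Type-c best response for Firm 2: q₂(c) = (82 − c)/4 − q₁/2.
Firm 1 maximizes expected profit; its first-order condition is 82 − 4q₁ − 2E[q₂] − 20 = 0.
Substituting E[q₂] and solving: E[c₂] = 21.3333, so q₁ = (82 − 2·20 + 21.3333)/6 = 10.5556.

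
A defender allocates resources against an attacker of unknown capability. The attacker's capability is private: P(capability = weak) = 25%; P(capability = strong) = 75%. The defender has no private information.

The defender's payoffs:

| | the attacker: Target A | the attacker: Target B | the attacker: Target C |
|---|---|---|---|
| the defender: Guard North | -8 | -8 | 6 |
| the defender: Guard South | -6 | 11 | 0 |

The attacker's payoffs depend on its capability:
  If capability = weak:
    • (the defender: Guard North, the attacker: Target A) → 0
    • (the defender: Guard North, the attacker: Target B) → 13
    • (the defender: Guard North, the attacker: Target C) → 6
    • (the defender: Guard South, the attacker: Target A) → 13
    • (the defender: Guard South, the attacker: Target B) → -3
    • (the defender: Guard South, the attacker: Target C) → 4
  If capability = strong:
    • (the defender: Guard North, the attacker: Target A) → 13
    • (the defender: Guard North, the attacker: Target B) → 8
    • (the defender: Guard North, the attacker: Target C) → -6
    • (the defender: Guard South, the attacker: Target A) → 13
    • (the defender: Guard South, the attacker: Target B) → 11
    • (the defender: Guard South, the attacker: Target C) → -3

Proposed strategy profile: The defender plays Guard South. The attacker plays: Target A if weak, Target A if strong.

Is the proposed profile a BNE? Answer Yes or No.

The defender plays Guard South: E[Guard South] = 0.25·(-6) + 0.75·(-6) = -6; E[Guard North] = -8. Best-responding. ✓
The attacker (capability weak), facing Guard South: Target A gives 13, Target B gives -3, Target C gives 4. Proposed Target A is best. ✓
The attacker (capability strong), facing Guard South: Target A gives 13, Target B gives 11, Target C gives -3. Proposed Target A is best. ✓

Yes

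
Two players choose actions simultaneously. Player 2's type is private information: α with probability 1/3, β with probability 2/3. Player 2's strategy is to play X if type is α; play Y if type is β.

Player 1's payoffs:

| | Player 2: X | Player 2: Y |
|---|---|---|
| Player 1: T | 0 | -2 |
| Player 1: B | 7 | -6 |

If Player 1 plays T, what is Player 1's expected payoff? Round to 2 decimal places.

E[T] = 1/3·0 + 2/3·(-2) = 0 + (-4/3) = -4/3

-1.33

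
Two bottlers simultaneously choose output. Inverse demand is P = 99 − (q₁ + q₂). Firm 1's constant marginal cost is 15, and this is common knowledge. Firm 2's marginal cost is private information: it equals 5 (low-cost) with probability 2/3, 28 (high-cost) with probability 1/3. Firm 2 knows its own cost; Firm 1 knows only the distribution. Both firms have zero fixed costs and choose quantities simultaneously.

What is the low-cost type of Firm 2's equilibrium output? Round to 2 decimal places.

Type-c best response for Firm 2: q₂(c) = (99 − c)/2 − q₁/2.
Firm 1 maximizes expected profit; its first-order condition is 99 − 2q₁ − E[q₂] − 15 = 0.
Substituting E[q₂] and solving: E[c₂] = 12.6667, so q₁ = (99 − 2·15 + 12.6667)/3 = 27.2222.
q₂(low-cost) = (99 − 5 − 27.2222)/2 = 33.3889.

33.39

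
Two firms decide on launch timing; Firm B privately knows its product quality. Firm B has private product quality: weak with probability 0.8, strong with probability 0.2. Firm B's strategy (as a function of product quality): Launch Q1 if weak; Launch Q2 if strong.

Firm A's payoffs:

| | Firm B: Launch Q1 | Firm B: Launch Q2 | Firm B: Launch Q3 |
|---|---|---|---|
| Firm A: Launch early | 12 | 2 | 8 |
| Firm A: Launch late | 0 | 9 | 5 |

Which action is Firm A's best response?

Launch early

E[Launch early] = 0.8·(12) + 0.2·(2) = 10
E[Launch late] = 0.8·(0) + 0.2·(9) = 1.8
Best response: Launch early (10 is the largest).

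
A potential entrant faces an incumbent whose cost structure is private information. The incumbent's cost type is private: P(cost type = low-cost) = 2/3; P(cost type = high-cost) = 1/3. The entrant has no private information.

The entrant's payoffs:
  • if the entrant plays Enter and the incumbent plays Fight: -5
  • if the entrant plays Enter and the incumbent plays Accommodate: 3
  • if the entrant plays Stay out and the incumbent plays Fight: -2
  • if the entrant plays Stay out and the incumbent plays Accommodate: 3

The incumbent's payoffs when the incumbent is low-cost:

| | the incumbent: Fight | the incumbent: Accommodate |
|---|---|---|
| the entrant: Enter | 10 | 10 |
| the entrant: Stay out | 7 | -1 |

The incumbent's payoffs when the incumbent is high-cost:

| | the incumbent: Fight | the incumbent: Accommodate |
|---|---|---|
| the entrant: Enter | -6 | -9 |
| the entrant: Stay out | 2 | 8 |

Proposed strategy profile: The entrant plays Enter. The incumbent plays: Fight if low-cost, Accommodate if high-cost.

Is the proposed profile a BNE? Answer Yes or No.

No

A profile is a BNE iff every type of every player is best-responding given beliefs about the other side.
The entrant plays Enter: E[Enter] = 2/3·(-5) + 1/3·(3) = -7/3; E[Stay out] = -1/3. Not best-responding. ✗
The incumbent (cost type low-cost), facing Enter: Fight gives 10, Accommodate gives 10. Proposed Fight is best. ✓
The incumbent (cost type high-cost), facing Enter: Fight gives -6, Accommodate gives -9. Proposed Accommodate is not best — profitable deviation exists. ✗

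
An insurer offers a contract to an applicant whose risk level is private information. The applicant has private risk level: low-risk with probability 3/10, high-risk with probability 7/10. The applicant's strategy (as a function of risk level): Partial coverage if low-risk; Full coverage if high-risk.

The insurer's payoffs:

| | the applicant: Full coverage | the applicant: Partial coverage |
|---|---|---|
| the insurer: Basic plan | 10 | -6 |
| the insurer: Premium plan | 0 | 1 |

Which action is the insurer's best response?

Compute the insurer's expected payoff for each action, taking the expectation over the applicant's type.
E[Basic plan] = 3/10·(-6) + 7/10·(10) = 26/5
E[Premium plan] = 3/10·(1) + 7/10·(0) = 3/10
Best response: Basic plan (26/5 is the largest).

Basic plan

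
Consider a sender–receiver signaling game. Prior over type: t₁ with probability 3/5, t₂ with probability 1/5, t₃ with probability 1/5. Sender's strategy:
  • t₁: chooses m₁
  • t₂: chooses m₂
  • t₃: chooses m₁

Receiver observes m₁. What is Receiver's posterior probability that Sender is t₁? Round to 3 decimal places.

P(m₁) = (3/5)·1 + (1/5)·0 + (1/5)·1 = 4/5
P(t₁ | m₁) = ((3/5)·1) / (4/5) = (3/5) / (4/5) = 3/4

0.750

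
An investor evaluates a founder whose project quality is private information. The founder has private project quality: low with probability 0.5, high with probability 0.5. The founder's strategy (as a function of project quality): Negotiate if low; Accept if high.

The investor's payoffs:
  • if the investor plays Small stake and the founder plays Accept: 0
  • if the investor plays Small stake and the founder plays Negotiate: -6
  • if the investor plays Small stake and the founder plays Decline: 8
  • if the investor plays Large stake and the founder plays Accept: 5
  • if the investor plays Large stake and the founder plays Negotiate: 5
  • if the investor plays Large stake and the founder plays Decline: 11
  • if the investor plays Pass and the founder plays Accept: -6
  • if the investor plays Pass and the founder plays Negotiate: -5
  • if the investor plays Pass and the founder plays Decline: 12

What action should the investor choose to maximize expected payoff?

E[Small stake] = 0.5·(-6) + 0.5·(0) = -3
E[Large stake] = 0.5·(5) + 0.5·(5) = 5
E[Pass] = 0.5·(-5) + 0.5·(-6) = -5.5
Best response: Large stake (5 is the largest).

Large stake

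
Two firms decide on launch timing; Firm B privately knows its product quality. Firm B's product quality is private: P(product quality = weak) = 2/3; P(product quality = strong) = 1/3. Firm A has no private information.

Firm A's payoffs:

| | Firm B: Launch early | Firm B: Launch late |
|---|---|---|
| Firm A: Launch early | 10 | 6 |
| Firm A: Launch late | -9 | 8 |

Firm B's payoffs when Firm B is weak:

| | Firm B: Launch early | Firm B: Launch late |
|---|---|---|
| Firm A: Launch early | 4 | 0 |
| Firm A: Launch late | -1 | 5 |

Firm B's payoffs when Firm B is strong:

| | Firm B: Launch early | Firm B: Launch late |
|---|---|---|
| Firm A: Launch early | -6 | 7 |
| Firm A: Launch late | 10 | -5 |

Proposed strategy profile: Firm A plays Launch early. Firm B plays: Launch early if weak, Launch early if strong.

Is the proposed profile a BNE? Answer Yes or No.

Firm A plays Launch early: E[Launch early] = 2/3·(10) + 1/3·(10) = 10; E[Launch late] = -9. Best-responding. ✓
Firm B (product quality weak), facing Launch early: Launch early gives 4, Launch late gives 0. Proposed Launch early is best. ✓
Firm B (product quality strong), facing Launch early: Launch early gives -6, Launch late gives 7. Proposed Launch early is not best — profitable deviation exists. ✗

No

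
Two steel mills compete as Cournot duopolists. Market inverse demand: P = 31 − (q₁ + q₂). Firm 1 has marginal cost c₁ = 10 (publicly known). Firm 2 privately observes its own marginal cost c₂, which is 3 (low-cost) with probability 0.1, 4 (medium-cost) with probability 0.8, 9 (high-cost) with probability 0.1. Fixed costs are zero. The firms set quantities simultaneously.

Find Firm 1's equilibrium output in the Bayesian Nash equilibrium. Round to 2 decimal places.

Firm 2 with cost c maximizes (31 − (q₁+q₂) − c)·q₂, giving q₂(c) = (31 − c − q₁)/2.
E[c₂] = 0.1·3 + 0.8·4 + 0.1·9 = 4.4
Firm 1's FOC against E[q₂] yields q₁ = (31 − 2·10 + E[c₂])/3 = (31 − 20 + 4.4)/3 = 5.13333.

5.13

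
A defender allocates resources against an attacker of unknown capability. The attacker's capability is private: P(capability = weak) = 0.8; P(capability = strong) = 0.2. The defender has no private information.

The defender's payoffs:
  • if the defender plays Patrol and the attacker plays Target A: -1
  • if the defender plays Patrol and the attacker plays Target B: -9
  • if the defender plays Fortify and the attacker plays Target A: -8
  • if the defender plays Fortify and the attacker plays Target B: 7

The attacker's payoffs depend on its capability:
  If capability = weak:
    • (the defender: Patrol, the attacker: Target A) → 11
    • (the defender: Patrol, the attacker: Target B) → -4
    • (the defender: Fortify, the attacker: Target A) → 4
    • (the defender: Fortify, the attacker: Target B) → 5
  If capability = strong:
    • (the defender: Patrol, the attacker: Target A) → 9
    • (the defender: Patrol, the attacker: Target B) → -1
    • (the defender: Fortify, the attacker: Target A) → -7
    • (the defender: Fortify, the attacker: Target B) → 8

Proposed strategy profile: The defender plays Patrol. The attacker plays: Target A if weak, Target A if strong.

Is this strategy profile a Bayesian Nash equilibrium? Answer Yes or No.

Yes

The defender plays Patrol: E[Patrol] = 0.8·(-1) + 0.2·(-1) = -1; E[Fortify] = -8. Best-responding. ✓
The attacker (capability weak), facing Patrol: Target A gives 11, Target B gives -4. Proposed Target A is best. ✓
The attacker (capability strong), facing Patrol: Target A gives 9, Target B gives -1. Proposed Target A is best. ✓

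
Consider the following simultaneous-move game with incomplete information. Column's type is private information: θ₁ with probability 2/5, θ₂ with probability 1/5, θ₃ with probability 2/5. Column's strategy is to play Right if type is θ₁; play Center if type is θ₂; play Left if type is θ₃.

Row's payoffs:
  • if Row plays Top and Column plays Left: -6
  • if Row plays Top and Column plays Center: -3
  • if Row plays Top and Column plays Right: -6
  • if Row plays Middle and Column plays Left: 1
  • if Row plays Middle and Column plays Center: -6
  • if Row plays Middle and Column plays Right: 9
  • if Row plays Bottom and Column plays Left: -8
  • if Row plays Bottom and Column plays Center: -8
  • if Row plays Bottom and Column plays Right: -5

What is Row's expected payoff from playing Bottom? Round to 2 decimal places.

-6.80

E[Bottom] = 2/5·(-5) + 1/5·(-8) + 2/5·(-8) = (-2) + (-8/5) + (-16/5) = -34/5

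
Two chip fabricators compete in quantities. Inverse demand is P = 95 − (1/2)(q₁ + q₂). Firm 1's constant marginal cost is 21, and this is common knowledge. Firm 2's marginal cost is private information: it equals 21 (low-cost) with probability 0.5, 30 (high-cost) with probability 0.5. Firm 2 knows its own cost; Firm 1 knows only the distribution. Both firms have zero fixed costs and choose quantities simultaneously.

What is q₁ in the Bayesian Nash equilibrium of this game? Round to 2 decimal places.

Each type of Firm 2 best-responds to q₁; Firm 1 best-responds to the expected q₂ over Firm 2's types.
Firm 2 with cost c maximizes (95 − (1/2)(q₁+q₂) − c)·q₂, giving q₂(c) = (95 − c − (1/2)q₁).
E[c₂] = 0.5·21 + 0.5·30 = 25.5
Firm 1's FOC against E[q₂] yields q₁ = (95 − 2·21 + E[c₂])/(3/2) = (95 − 42 + 25.5)/(3/2) = 52.3333.

52.33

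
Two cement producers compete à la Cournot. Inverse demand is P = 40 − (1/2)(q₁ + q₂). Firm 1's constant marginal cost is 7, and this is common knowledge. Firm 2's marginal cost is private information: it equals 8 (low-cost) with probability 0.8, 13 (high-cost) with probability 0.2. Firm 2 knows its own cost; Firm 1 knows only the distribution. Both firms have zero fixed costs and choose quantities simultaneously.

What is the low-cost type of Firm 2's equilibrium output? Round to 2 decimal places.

Firm 2 with cost c maximizes (40 − (1/2)(q₁+q₂) − c)·q₂, giving q₂(c) = (40 − c − (1/2)q₁).
E[c₂] = 0.8·8 + 0.2·13 = 9
Firm 1's FOC against E[q₂] yields q₁ = (40 − 2·7 + E[c₂])/(3/2) = (40 − 14 + 9)/(3/2) = 23.3333.
q₂(low-cost) = (40 − 8 − (1/2)·23.3333) = 20.3333.

20.33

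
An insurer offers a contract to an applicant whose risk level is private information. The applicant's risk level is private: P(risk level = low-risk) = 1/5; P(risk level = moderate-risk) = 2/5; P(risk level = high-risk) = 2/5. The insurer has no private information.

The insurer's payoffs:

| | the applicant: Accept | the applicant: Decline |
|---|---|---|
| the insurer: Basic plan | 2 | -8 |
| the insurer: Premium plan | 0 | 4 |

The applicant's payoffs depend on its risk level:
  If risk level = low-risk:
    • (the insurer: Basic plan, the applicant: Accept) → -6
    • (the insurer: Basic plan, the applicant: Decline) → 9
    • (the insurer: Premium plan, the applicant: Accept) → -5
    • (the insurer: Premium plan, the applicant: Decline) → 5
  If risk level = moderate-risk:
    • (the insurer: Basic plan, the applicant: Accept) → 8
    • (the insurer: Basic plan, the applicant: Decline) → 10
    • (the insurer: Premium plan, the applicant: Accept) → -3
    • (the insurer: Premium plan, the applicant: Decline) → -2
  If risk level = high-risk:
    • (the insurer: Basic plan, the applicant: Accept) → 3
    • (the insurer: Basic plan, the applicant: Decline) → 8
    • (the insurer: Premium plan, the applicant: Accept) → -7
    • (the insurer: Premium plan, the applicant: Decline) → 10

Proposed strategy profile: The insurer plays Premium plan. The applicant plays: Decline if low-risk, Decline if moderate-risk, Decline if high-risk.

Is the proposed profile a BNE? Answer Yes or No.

The insurer plays Premium plan: E[Premium plan] = 1/5·(4) + 2/5·(4) + 2/5·(4) = 4; E[Basic plan] = -8. Best-responding. ✓
The applicant (risk level low-risk), facing Premium plan: Accept gives -5, Decline gives 5. Proposed Decline is best. ✓
The applicant (risk level moderate-risk), facing Premium plan: Accept gives -3, Decline gives -2. Proposed Decline is best. ✓
The applicant (risk level high-risk), facing Premium plan: Accept gives -7, Decline gives 10. Proposed Decline is best. ✓

Yes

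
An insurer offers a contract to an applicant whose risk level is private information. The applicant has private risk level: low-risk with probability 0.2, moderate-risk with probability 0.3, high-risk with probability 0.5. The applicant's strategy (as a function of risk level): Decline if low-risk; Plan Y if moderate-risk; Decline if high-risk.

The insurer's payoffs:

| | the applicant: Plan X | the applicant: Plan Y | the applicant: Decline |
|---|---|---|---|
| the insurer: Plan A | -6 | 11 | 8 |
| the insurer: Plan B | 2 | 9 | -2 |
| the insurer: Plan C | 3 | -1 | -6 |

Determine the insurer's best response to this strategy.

Compute the insurer's expected payoff for each action, taking the expectation over the applicant's type.
E[Plan A] = 0.2·(8) + 0.3·(11) + 0.5·(8) = 8.9
E[Plan B] = 0.2·(-2) + 0.3·(9) + 0.5·(-2) = 1.3
E[Plan C] = 0.2·(-6) + 0.3·(-1) + 0.5·(-6) = -4.5
Best response: Plan A (8.9 is the largest).

Plan A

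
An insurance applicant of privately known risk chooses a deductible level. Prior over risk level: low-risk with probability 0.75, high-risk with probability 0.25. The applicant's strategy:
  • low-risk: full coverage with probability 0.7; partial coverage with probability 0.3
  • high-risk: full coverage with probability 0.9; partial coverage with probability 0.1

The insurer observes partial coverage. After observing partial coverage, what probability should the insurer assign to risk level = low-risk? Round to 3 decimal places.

P(partial coverage) = 0.75·0.3 + 0.25·0.1 = 0.25
P(low-risk | partial coverage) = (0.75·0.3) / 0.25 = 0.225 / 0.25 = 0.9

0.900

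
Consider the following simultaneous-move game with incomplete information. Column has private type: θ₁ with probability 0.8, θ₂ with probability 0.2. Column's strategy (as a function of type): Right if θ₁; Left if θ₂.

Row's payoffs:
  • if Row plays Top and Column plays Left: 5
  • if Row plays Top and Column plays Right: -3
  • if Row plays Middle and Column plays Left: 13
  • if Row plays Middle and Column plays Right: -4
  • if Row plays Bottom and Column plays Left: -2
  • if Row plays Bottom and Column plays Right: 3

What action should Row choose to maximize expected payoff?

E[Top] = 0.8·(-3) + 0.2·(5) = -1.4
E[Middle] = 0.8·(-4) + 0.2·(13) = -0.6
E[Bottom] = 0.8·(3) + 0.2·(-2) = 2
Best response: Bottom (2 is the largest).

Bottom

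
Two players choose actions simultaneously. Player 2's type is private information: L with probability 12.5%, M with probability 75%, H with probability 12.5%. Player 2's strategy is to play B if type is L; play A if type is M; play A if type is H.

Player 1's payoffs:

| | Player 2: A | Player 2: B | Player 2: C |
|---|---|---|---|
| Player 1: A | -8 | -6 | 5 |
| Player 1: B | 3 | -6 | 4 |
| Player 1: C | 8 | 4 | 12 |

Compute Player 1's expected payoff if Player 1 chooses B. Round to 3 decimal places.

1.875

E[B] = 0.125·(-6) + 0.75·3 + 0.125·3 = (-0.75) + 2.25 + 0.375 = 1.875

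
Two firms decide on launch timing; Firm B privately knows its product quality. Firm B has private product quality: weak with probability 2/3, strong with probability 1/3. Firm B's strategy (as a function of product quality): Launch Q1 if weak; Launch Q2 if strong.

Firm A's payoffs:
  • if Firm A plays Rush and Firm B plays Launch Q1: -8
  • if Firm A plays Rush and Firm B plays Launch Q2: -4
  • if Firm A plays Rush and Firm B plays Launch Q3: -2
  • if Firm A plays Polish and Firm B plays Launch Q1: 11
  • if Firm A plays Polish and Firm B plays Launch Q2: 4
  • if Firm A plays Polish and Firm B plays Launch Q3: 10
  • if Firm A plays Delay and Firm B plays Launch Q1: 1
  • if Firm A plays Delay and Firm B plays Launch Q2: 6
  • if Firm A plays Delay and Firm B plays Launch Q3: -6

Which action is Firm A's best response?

Polish

E[Rush] = 2/3·(-8) + 1/3·(-4) = -20/3
E[Polish] = 2/3·(11) + 1/3·(4) = 26/3
E[Delay] = 2/3·(1) + 1/3·(6) = 8/3
Best response: Polish (26/3 is the largest).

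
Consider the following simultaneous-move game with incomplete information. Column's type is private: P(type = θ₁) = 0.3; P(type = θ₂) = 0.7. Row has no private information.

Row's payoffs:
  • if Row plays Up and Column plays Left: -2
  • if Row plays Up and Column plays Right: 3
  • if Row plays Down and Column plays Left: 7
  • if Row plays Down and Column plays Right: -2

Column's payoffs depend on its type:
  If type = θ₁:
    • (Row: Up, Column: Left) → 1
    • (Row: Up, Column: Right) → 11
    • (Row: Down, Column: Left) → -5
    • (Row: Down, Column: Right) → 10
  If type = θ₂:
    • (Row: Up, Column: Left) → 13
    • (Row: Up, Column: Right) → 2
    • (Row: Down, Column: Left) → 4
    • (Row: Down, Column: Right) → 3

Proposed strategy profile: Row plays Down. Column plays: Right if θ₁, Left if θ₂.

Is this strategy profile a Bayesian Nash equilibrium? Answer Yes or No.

Yes

Row plays Down: E[Down] = 0.3·(-2) + 0.7·(7) = 4.3; E[Up] = -0.5. Best-responding. ✓
Column (type θ₁), facing Down: Left gives -5, Right gives 10. Proposed Right is best. ✓
Column (type θ₂), facing Down: Left gives 4, Right gives 3. Proposed Left is best. ✓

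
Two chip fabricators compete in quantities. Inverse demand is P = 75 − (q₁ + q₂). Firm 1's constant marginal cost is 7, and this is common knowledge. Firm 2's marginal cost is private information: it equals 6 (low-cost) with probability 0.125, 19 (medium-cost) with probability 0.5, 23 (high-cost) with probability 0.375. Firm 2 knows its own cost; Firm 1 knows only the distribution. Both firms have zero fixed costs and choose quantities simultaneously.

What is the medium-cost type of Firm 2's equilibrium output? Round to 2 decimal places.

Firm 2 with cost c maximizes (75 − (q₁+q₂) − c)·q₂, giving q₂(c) = (75 − c − q₁)/2.
E[c₂] = 0.125·6 + 0.5·19 + 0.375·23 = 18.875
Firm 1's FOC against E[q₂] yields q₁ = (75 − 2·7 + E[c₂])/3 = (75 − 14 + 18.875)/3 = 26.625.
q₂(medium-cost) = (75 − 19 − 26.625)/2 = 14.6875.

14.69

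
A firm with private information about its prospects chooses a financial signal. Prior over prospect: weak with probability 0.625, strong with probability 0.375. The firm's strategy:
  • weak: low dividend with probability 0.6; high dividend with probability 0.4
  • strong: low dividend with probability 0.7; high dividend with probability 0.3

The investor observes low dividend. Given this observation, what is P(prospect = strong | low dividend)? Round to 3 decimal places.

0.412

P(low dividend) = 0.625·0.6 + 0.375·0.7 = 0.6375
P(strong | low dividend) = (0.375·0.7) / 0.6375 = 0.2625 / 0.6375 = 0.411765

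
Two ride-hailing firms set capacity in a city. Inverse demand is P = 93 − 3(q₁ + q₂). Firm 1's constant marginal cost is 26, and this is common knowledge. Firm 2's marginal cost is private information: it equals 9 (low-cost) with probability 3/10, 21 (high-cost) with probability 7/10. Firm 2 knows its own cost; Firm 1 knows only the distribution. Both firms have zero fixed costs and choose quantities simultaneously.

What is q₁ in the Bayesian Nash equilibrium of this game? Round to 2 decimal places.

Type-c best response for Firm 2: q₂(c) = (93 − c)/6 − q₁/2.
Firm 1 maximizes expected profit; its first-order condition is 93 − 6q₁ − 3E[q₂] − 26 = 0.
Substituting E[q₂] and solving: E[c₂] = 17.4, so q₁ = (93 − 2·26 + 17.4)/9 = 6.48889.

6.49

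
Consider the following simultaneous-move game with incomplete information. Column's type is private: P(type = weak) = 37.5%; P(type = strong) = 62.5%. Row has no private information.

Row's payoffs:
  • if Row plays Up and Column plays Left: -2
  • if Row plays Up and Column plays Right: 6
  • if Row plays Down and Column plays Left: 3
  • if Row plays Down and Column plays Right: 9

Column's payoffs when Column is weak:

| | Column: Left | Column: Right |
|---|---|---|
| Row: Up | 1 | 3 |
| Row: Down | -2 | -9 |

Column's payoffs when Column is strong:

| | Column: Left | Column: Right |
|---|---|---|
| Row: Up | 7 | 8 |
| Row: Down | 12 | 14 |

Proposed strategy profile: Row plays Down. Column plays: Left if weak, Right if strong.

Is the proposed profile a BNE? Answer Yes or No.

Yes

A profile is a BNE iff every type of every player is best-responding given beliefs about the other side.
Row plays Down: E[Down] = 0.375·(3) + 0.625·(9) = 6.75; E[Up] = 3. Best-responding. ✓
Column (type weak), facing Down: Left gives -2, Right gives -9. Proposed Left is best. ✓
Column (type strong), facing Down: Left gives 12, Right gives 14. Proposed Right is best. ✓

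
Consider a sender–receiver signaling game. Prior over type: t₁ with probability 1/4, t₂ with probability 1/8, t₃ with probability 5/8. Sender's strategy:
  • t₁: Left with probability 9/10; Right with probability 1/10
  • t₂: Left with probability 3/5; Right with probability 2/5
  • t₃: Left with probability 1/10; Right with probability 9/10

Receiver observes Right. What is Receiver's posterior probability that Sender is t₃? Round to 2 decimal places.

0.88

P(Right) = (1/4)·(1/10) + (1/8)·(2/5) + (5/8)·(9/10) = 51/80
P(t₃ | Right) = ((5/8)·(9/10)) / (51/80) = (9/16) / (51/80) = 15/17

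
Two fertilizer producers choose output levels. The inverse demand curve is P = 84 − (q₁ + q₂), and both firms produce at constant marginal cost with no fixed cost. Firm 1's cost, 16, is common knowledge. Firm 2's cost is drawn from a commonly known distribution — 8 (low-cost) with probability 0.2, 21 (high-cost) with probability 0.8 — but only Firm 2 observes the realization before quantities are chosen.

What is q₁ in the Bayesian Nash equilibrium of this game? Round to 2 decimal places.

Each type of Firm 2 best-responds to q₁; Firm 1 best-responds to the expected q₂ over Firm 2's types.
Firm 2 with cost c maximizes (84 − (q₁+q₂) − c)·q₂, giving q₂(c) = (84 − c − q₁)/2.
E[c₂] = 0.2·8 + 0.8·21 = 18.4
Firm 1's FOC against E[q₂] yields q₁ = (84 − 2·16 + E[c₂])/3 = (84 − 32 + 18.4)/3 = 23.4667.

23.47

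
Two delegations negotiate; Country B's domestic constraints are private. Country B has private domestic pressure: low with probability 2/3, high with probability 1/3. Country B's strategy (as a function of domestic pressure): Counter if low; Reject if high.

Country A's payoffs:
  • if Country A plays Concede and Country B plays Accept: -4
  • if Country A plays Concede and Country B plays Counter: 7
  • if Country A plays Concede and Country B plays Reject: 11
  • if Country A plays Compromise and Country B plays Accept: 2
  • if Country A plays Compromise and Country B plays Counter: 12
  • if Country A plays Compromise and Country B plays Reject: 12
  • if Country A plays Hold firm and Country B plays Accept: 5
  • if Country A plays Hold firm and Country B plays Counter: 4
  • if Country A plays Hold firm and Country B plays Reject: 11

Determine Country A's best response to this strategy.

E[Concede] = 2/3·(7) + 1/3·(11) = 25/3
E[Compromise] = 2/3·(12) + 1/3·(12) = 12
E[Hold firm] = 2/3·(4) + 1/3·(11) = 19/3
Best response: Compromise (12 is the largest).

Compromise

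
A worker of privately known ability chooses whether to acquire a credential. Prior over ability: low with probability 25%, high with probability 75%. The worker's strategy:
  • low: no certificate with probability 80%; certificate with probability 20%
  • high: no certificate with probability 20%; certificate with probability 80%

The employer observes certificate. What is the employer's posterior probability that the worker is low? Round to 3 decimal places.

0.077

P(certificate) = 0.25·0.2 + 0.75·0.8 = 0.65
P(low | certificate) = (0.25·0.2) / 0.65 = 0.05 / 0.65 = 0.0769231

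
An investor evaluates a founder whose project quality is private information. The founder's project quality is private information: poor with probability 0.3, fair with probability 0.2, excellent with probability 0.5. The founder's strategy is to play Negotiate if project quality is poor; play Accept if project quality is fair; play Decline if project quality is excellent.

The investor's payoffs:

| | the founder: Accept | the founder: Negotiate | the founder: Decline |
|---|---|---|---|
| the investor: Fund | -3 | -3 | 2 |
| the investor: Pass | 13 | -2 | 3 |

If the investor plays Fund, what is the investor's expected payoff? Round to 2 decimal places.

Take the expectation over the founder's project quality, weighting each type's action by its prior probability.
E[Fund] = 0.3·(-3) + 0.2·(-3) + 0.5·2 = (-0.9) + (-0.6) + 1 = -0.5

-0.50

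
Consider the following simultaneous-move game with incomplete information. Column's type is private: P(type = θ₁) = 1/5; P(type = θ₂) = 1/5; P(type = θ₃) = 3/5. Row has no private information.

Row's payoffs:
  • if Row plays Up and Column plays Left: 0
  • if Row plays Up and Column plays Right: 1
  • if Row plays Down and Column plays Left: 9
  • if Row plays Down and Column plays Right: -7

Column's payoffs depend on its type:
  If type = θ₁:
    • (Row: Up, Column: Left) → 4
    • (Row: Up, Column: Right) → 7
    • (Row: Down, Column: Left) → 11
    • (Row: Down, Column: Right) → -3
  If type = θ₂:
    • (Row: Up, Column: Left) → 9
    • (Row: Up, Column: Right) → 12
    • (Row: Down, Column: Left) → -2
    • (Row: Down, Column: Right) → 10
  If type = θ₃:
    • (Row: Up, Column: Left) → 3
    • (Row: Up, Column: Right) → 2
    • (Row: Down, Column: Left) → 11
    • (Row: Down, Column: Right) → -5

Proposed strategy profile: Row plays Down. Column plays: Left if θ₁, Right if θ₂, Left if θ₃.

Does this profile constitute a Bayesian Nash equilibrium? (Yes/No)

Row plays Down: E[Down] = 1/5·(9) + 1/5·(-7) + 3/5·(9) = 29/5; E[Up] = 1/5. Best-responding. ✓
Column (type θ₁), facing Down: Left gives 11, Right gives -3. Proposed Left is best. ✓
Column (type θ₂), facing Down: Left gives -2, Right gives 10. Proposed Right is best. ✓
Column (type θ₃), facing Down: Left gives 11, Right gives -5. Proposed Left is best. ✓

Yes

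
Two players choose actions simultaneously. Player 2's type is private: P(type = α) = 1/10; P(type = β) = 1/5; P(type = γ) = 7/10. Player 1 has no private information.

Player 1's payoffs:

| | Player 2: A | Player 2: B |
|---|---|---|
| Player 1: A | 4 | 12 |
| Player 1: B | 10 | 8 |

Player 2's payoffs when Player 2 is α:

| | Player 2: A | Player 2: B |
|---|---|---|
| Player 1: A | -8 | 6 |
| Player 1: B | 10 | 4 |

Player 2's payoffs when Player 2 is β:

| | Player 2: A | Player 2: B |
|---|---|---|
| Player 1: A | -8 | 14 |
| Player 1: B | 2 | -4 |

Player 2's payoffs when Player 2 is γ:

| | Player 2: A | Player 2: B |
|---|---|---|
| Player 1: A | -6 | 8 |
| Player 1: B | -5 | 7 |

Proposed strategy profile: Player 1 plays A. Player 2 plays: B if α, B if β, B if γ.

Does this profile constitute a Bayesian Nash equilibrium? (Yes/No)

Player 1 plays A: E[A] = 1/10·(12) + 1/5·(12) + 7/10·(12) = 12; E[B] = 8. Best-responding. ✓
Player 2 (type α), facing A: A gives -8, B gives 6. Proposed B is best. ✓
Player 2 (type β), facing A: A gives -8, B gives 14. Proposed B is best. ✓
Player 2 (type γ), facing A: A gives -6, B gives 8. Proposed B is best. ✓

Yes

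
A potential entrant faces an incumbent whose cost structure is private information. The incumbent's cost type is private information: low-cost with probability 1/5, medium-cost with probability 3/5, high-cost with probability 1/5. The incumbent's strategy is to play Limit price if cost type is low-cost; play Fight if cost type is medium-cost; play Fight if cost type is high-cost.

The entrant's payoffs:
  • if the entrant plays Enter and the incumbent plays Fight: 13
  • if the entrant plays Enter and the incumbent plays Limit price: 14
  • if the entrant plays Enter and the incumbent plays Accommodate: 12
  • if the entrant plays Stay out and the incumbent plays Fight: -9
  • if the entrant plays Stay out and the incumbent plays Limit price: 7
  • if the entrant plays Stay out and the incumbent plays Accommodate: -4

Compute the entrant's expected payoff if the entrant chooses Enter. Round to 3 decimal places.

Take the expectation over the incumbent's cost type, weighting each type's action by its prior probability.
E[Enter] = 1/5·14 + 3/5·13 + 1/5·13 = 14/5 + 39/5 + 13/5 = 66/5

13.200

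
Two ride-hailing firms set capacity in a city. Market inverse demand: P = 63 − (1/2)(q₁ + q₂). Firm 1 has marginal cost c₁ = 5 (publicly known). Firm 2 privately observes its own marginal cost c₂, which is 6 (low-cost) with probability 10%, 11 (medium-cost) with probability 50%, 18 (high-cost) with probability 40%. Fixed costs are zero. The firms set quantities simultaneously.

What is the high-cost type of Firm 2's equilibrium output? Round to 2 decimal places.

Type-c best response for Firm 2: q₂(c) = (63 − c) − q₁/2.
Firm 1 maximizes expected profit; its first-order condition is 63 − q₁ − (1/2)E[q₂] − 5 = 0.
Substituting E[q₂] and solving: E[c₂] = 13.3, so q₁ = (63 − 2·5 + 13.3)/(3/2) = 44.2.
q₂(high-cost) = (63 − 18 − (1/2)·44.2) = 22.9.

22.90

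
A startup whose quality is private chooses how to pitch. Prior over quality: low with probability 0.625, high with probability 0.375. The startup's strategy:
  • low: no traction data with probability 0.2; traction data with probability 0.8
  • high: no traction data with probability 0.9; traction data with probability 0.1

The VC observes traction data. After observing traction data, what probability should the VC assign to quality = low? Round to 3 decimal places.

0.930

Apply Bayes' rule using the sender's strategy as the likelihood.
P(traction data) = 0.625·0.8 + 0.375·0.1 = 0.5375
P(low | traction data) = (0.625·0.8) / 0.5375 = 0.5 / 0.5375 = 0.930233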